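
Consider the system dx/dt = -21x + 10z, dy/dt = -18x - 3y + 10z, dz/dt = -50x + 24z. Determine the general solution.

x(t) = C_1e^(-t) + 2C_3e^(4t), y(t) = C_1e^(-t) + C_2e^(-3t) + 2C_3e^(4t), z(t) = 2C_1e^(-t) + 5C_3e^(4t)

Coefficient matrix A = [[-21, 0, 10], [-18, -3, 10], [-50, 0, 24]].
det(A - λI) = 0 gives eigenvalues λ = -1, -3, 4.
For λ=-1: eigenvector (1,1,2).
For λ=-3: eigenvector (0,1,0).
For λ=4: eigenvector (2,2,5).
General solution: C_1e^(-t)(1,1,2) + C_2e^(-3t)(0,1,0) + C_3e^(4t)(2,2,5).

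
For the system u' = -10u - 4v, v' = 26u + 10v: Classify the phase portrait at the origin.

A = [[-10,-4],[26,10]]; det(A-λI) = λ^2 + 4.
λ = 0 ± 2i: zero real part.

center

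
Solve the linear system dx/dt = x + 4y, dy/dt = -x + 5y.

x(t) = 2C_1e^(3t) + 2C_2te^(3t) - C_2e^(3t), y(t) = C_1e^(3t) + C_2te^(3t)

Coefficient matrix A = [[1, 4], [-1, 5]].
Characteristic polynomial det(A - λI) = λ^2 - 6λ + 9 = 0.
Single eigenvalue λ = 3 with algebraic multiplicity 2.
Eigenvector v = (2,1); generalized eigenvector w with (A-λI)w=v is (-1,0).
General solution: e^(3t)[C_1·v + C_2·(t·v + w)].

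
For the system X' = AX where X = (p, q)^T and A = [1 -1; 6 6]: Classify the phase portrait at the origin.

unstable node

A = [[1,-1],[6,6]]; det(A-λI) = λ^2 - 7λ + 12.
λ = 4, 3: both positive.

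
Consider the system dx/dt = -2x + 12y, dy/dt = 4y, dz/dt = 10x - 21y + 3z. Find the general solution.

x(t) = 2C_1e^(4t) + C_2e^(-2t), y(t) = C_1e^(4t), z(t) = -C_1e^(4t) - 2C_2e^(-2t) + C_3e^(3t)

Coefficient matrix A = [[-2, 12, 0], [0, 4, 0], [10, -21, 3]].
det(A - λI) = 0 gives eigenvalues λ = 4, -2, 3.
For λ=4: eigenvector (2,1,-1).
For λ=-2: eigenvector (1,0,-2).
For λ=3: eigenvector (0,0,1).
General solution: C_1e^(4t)(2,1,-1) + C_2e^(-2t)(1,0,-2) + C_3e^(3t)(0,0,1).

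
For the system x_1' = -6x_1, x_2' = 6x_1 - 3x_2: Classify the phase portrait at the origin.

A = [[-6,0],[6,-3]]; det(A-λI) = λ^2 + 9λ + 18.
λ = -3, -6: both negative.

stable node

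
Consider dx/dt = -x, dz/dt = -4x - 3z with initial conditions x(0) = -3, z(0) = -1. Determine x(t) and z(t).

Coefficient matrix A = [[-1, 0], [-4, -3]].
Characteristic polynomial det(A - λI) = λ^2 + 4λ + 3 = 0.
Eigenvalues λ = -1, -3.
For λ=-1: (A-λI) row 2 is [-4, -2], so an eigenvector is (-1, 2).
For λ=-3: (A-λI) row 1 is [2, 0], so an eigenvector is (0, -1).
General solution: c_1e^(-t)(-1,2) + c_2e^(-3t)(0,-1).
Applying x(0)=-3, z(0)=-1 gives c_1=3, c_2=7.

x(t) = -3e^(-t), z(t) = 6e^(-t) - 7e^(-3t)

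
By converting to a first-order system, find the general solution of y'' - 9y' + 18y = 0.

Let x_1 = y, x_2 = y'. Then x_1' = x_2 and x_2' = -18x_1 + 9x_2.
A = [[0,1],[-18,9]]; det(A-λI) = λ^2 - 9λ + 18.
Eigenvalues λ = 3, 6 with eigenvectors (1,3), (1,6).

y(t) = C_1e^(3t) + C_2e^(6t)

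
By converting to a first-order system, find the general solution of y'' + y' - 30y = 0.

y(t) = c_1e^(-6t) + c_2e^(5t)

Let x_1 = y, x_2 = y'. Then x_1' = x_2 and x_2' = 30x_1 - x_2.
A = [[0,1],[30,-1]]; det(A-λI) = λ^2 + λ - 30.
Eigenvalues λ = -6, 5 with eigenvectors (1,-6), (1,5).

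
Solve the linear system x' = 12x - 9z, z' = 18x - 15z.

Coefficient matrix A = [[12, -9], [18, -15]].
Characteristic polynomial det(A - λI) = λ^2 + 3λ - 18 = 0.
Eigenvalues λ = 3, -6.
For λ=3: (A-λI) row 1 is [9, -9], so an eigenvector is (1, 1).
For λ=-6: (A-λI) row 1 is [18, -9], so an eigenvector is (1, 2).
General solution: K_1e^(3t)(1,1) + K_2e^(-6t)(1,2).

x(t) = K_1e^(3t) + K_2e^(-6t), z(t) = K_1e^(3t) + 2K_2e^(-6t)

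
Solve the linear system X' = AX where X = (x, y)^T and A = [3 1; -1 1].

Coefficient matrix A = [[3, 1], [-1, 1]].
Characteristic polynomial det(A - λI) = λ^2 - 4λ + 4 = 0.
Single eigenvalue λ = 2 with algebraic multiplicity 2.
Eigenvector v = (-1,1); generalized eigenvector w with (A-λI)w=v is (1,-2).
General solution: e^(2t)[K_1·v + K_2·(t·v + w)].

x(t) = -K_1e^(2t) - K_2te^(2t) + K_2e^(2t), y(t) = K_1e^(2t) + K_2te^(2t) - 2K_2e^(2t)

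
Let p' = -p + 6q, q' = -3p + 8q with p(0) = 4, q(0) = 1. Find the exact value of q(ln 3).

A = [[-1,6],[-3,8]]; eigenvalues λ = 5, 2.
Eigenvectors: (-1,-1) for λ=5, (-2,-1) for λ=2.
From the initial condition, c_1 = 2, c_2 = -3.
q(ln 3) = (2)(3^5)(-1) + (-3)(3^2)(-1) = -459.

-459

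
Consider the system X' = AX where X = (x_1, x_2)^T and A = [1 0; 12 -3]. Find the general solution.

x_1(t) = c_1e^(t), x_2(t) = 3c_1e^(t) - c_2e^(-3t)

Coefficient matrix A = [[1, 0], [12, -3]].
Characteristic polynomial det(A - λI) = λ^2 + 2λ - 3 = 0.
Eigenvalues λ = 1, -3.
For λ=1: (A-λI) row 2 is [12, -4], so an eigenvector is (1, 3).
For λ=-3: (A-λI) row 1 is [4, 0], so an eigenvector is (0, -1).
General solution: c_1e^(t)(1,3) + c_2e^(-3t)(0,-1).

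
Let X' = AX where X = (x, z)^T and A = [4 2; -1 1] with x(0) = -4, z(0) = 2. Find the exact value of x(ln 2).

A = [[4,2],[-1,1]]; eigenvalues λ = 2, 3.
Eigenvectors: (-1,1) for λ=2, (2,-1) for λ=3.
From the initial condition, c_1 = 0, c_2 = -2.
x(ln 2) = (0)(2^2)(-1) + (-2)(2^3)(2) = -32.

-32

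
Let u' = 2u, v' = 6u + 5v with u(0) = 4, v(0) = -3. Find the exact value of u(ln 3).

A = [[2,0],[6,5]]; eigenvalues λ = 5, 2.
Eigenvectors: (0,-1) for λ=5, (1,-2) for λ=2.
From the initial condition, c_1 = -5, c_2 = 4.
u(ln 3) = (-5)(3^5)(0) + (4)(3^2)(1) = 36.

36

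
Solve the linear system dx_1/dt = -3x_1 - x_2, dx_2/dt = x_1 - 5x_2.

Coefficient matrix A = [[-3, -1], [1, -5]].
Characteristic polynomial det(A - λI) = λ^2 + 8λ + 16 = 0.
Single eigenvalue λ = -4 with algebraic multiplicity 2.
Eigenvector v = (1,1); generalized eigenvector w with (A-λI)w=v is (2,1).
General solution: e^(-4t)[K_1·v + K_2·(t·v + w)].

x_1(t) = K_1e^(-4t) + K_2te^(-4t) + 2K_2e^(-4t), x_2(t) = K_1e^(-4t) + K_2te^(-4t) + K_2e^(-4t)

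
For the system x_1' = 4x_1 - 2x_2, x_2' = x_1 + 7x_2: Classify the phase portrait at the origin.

unstable node

A = [[4,-2],[1,7]]; det(A-λI) = λ^2 - 11λ + 30.
λ = 5, 6: both positive.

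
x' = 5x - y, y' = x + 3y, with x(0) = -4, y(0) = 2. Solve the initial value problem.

Coefficient matrix A = [[5, -1], [1, 3]].
Characteristic polynomial det(A - λI) = λ^2 - 8λ + 16 = 0.
Single eigenvalue λ = 4 with algebraic multiplicity 2.
Eigenvector v = (-1,-1); generalized eigenvector w with (A-λI)w=v is (1,2).
General solution: e^(4t)[K_1·v + K_2·(t·v + w)].
Applying x(0)=-4, y(0)=2 gives K_1=10, K_2=6.

x(t) = -6te^(4t) - 4e^(4t), y(t) = -6te^(4t) + 2e^(4t)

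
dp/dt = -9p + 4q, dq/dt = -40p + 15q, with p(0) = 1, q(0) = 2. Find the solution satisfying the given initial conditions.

Coefficient matrix A = [[-9, 4], [-40, 15]].
Characteristic polynomial det(A - λI) = λ^2 - 6λ + 25 = 0.
Eigenvalues λ = 3 ± 4i (complex conjugate pair).
For λ=3+4i: an eigenvector is (-1,-3) - i(0,1) = (-1, -3 - i).
A real fundamental pair from Re and Im of e^((3+4i)t)v: X_1 = e^(3t)(cos(4t)·(-1,-3) + sin(4t)·(0,1)), X_2 = e^(3t)(sin(4t)·(-1,-3) - cos(4t)·(0,1)).
General solution: C_1X_1 + C_2X_2.
Applying p(0)=1, q(0)=2 gives C_1=-1, C_2=1.

p(t) = -e^(3t)sin(4t) + e^(3t)cos(4t), q(t) = -4e^(3t)sin(4t) + 2e^(3t)cos(4t)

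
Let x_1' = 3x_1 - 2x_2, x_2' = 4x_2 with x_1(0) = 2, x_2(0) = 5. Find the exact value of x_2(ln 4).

A = [[3,-2],[0,4]]; eigenvalues λ = 4, 3.
Eigenvectors: (-2,1) for λ=4, (1,0) for λ=3.
From the initial condition, c_1 = 5, c_2 = 12.
x_2(ln 4) = (5)(4^4)(1) + (12)(4^3)(0) = 1280.

1280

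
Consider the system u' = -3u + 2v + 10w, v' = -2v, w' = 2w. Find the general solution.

Coefficient matrix A = [[-3, 2, 10], [0, -2, 0], [0, 0, 2]].
det(A - λI) = 0 gives eigenvalues λ = -3, -2, 2.
For λ=-3: eigenvector (1,0,0).
For λ=-2: eigenvector (2,1,0).
For λ=2: eigenvector (2,0,1).
General solution: C_1e^(-3t)(1,0,0) + C_2e^(-2t)(2,1,0) + C_3e^(2t)(2,0,1).

u(t) = C_1e^(-3t) + 2C_2e^(-2t) + 2C_3e^(2t), v(t) = C_2e^(-2t), w(t) = C_3e^(2t)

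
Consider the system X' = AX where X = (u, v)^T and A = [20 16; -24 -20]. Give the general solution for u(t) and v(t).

u(t) = 2C_1e^(-4t) + C_2e^(4t), v(t) = -3C_1e^(-4t) - C_2e^(4t)

Coefficient matrix A = [[20, 16], [-24, -20]].
Characteristic polynomial det(A - λI) = λ^2 - 16 = 0.
Eigenvalues λ = -4, 4.
For λ=-4: (A-λI) row 1 is [24, 16], so an eigenvector is (2, -3).
For λ=4: (A-λI) row 1 is [16, 16], so an eigenvector is (1, -1).
General solution: C_1e^(-4t)(2,-3) + C_2e^(4t)(1,-1).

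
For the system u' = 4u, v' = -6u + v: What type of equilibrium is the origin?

unstable node

A = [[4,0],[-6,1]]; det(A-λI) = λ^2 - 5λ + 4.
λ = 4, 1: both positive.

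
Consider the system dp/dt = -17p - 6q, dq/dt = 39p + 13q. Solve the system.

p(t) = -C_1e^(-2t)sin(3t) + C_1e^(-2t)cos(3t) + C_2e^(-2t)sin(3t) + C_2e^(-2t)cos(3t), q(t) = 3C_1e^(-2t)sin(3t) - 2C_1e^(-2t)cos(3t) - 2C_2e^(-2t)sin(3t) - 3C_2e^(-2t)cos(3t)

Coefficient matrix A = [[-17, -6], [39, 13]].
Characteristic polynomial det(A - λI) = λ^2 + 4λ + 13 = 0.
Eigenvalues λ = -2 ± 3i (complex conjugate pair).
For λ=-2+3i: an eigenvector is (1,-2) - i(-1,3) = (1 + i, -2 - 3i).
A real fundamental pair from Re and Im of e^((-2+3i)t)v: X_1 = e^(-2t)(cos(3t)·(1,-2) + sin(3t)·(-1,3)), X_2 = e^(-2t)(sin(3t)·(1,-2) - cos(3t)·(-1,3)).
General solution: C_1X_1 + C_2X_2.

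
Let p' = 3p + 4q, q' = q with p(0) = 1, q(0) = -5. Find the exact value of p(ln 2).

A = [[3,4],[0,1]]; eigenvalues λ = 3, 1.
Eigenvectors: (-1,0) for λ=3, (-2,1) for λ=1.
From the initial condition, c_1 = 9, c_2 = -5.
p(ln 2) = (9)(2^3)(-1) + (-5)(2^1)(-2) = -52.

-52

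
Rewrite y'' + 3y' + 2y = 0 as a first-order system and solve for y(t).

y(t) = c_1e^(-t) + c_2e^(-2t)

Let x_1 = y, x_2 = y'. Then x_1' = x_2 and x_2' = -2x_1 - 3x_2.
A = [[0,1],[-2,-3]]; det(A-λI) = λ^2 + 3λ + 2.
Eigenvalues λ = -1, -2 with eigenvectors (1,-1), (1,-2).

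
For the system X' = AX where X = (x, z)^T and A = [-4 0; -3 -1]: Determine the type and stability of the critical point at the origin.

A = [[-4,0],[-3,-1]]; det(A-λI) = λ^2 + 5λ + 4.
λ = -4, -1: both negative.

stable node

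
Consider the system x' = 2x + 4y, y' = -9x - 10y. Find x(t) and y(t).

x(t) = -2K_1e^(-4t) - 2K_2te^(-4t) + K_2e^(-4t), y(t) = 3K_1e^(-4t) + 3K_2te^(-4t) - 2K_2e^(-4t)

Coefficient matrix A = [[2, 4], [-9, -10]].
Characteristic polynomial det(A - λI) = λ^2 + 8λ + 16 = 0.
Single eigenvalue λ = -4 with algebraic multiplicity 2.
Eigenvector v = (-2,3); generalized eigenvector w with (A-λI)w=v is (1,-2).
General solution: e^(-4t)[K_1·v + K_2·(t·v + w)].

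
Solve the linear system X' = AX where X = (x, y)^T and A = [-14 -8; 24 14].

Coefficient matrix A = [[-14, -8], [24, 14]].
Characteristic polynomial det(A - λI) = λ^2 - 4 = 0.
Eigenvalues λ = 2, -2.
For λ=2: (A-λI) row 1 is [-16, -8], so an eigenvector is (1, -2).
For λ=-2: (A-λI) row 1 is [-12, -8], so an eigenvector is (2, -3).
General solution: c_1e^(2t)(1,-2) + c_2e^(-2t)(2,-3).

x(t) = c_1e^(2t) + 2c_2e^(-2t), y(t) = -2c_1e^(2t) - 3c_2e^(-2t)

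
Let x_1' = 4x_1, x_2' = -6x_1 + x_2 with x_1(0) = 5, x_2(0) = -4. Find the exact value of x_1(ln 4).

1280

A = [[4,0],[-6,1]]; eigenvalues λ = 4, 1.
Eigenvectors: (1,-2) for λ=4, (0,-1) for λ=1.
From the initial condition, c_1 = 5, c_2 = -6.
x_1(ln 4) = (5)(4^4)(1) + (-6)(4^1)(0) = 1280.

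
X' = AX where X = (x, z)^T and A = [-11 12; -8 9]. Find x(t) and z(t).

x(t) = -3C_1e^(-3t) + C_2e^(t), z(t) = -2C_1e^(-3t) + C_2e^(t)

Coefficient matrix A = [[-11, 12], [-8, 9]].
Characteristic polynomial det(A - λI) = λ^2 + 2λ - 3 = 0.
Eigenvalues λ = -3, 1.
For λ=-3: (A-λI) row 1 is [-8, 12], so an eigenvector is (-3, -2).
For λ=1: (A-λI) row 1 is [-12, 12], so an eigenvector is (1, 1).
General solution: C_1e^(-3t)(-3,-2) + C_2e^(t)(1,1).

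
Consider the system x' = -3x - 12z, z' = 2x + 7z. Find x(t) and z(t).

Coefficient matrix A = [[-3, -12], [2, 7]].
Characteristic polynomial det(A - λI) = λ^2 - 4λ + 3 = 0.
Eigenvalues λ = 1, 3.
For λ=1: (A-λI) row 1 is [-4, -12], so an eigenvector is (3, -1).
For λ=3: (A-λI) row 1 is [-6, -12], so an eigenvector is (2, -1).
General solution: K_1e^(t)(3,-1) + K_2e^(3t)(2,-1).

x(t) = 3K_1e^(t) + 2K_2e^(3t), z(t) = -K_1e^(t) - K_2e^(3t)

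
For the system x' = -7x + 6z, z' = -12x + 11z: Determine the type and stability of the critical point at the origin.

saddle

A = [[-7,6],[-12,11]]; det(A-λI) = λ^2 - 4λ - 5.
λ = 5, -1: opposite signs.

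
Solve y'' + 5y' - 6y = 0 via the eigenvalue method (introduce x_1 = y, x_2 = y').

Let x_1 = y, x_2 = y'. Then x_1' = x_2 and x_2' = 6x_1 - 5x_2.
A = [[0,1],[6,-5]]; det(A-λI) = λ^2 + 5λ - 6.
Eigenvalues λ = -6, 1 with eigenvectors (1,-6), (1,1).

y(t) = c_1e^(-6t) + c_2e^(t)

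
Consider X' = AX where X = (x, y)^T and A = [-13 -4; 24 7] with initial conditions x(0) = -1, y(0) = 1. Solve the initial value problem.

x(t) = e^(-t) - 2e^(-5t), y(t) = -3e^(-t) + 4e^(-5t)

Coefficient matrix A = [[-13, -4], [24, 7]].
Characteristic polynomial det(A - λI) = λ^2 + 6λ + 5 = 0.
Eigenvalues λ = -1, -5.
For λ=-1: (A-λI) row 1 is [-12, -4], so an eigenvector is (-1, 3).
For λ=-5: (A-λI) row 1 is [-8, -4], so an eigenvector is (1, -2).
General solution: c_1e^(-t)(-1,3) + c_2e^(-5t)(1,-2).
Applying x(0)=-1, y(0)=1 gives c_1=-1, c_2=-2.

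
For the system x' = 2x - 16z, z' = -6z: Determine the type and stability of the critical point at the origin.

saddle

A = [[2,-16],[0,-6]]; det(A-λI) = λ^2 + 4λ - 12.
λ = -6, 2: opposite signs.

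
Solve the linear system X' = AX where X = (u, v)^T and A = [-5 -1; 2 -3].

u(t) = -c_1e^(-4t)cos(t) - c_2e^(-4t)sin(t), v(t) = -c_1e^(-4t)sin(t) + c_1e^(-4t)cos(t) + c_2e^(-4t)sin(t) + c_2e^(-4t)cos(t)

Coefficient matrix A = [[-5, -1], [2, -3]].
Characteristic polynomial det(A - λI) = λ^2 + 8λ + 17 = 0.
Eigenvalues λ = -4 ± i (complex conjugate pair).
For λ=-4+i: an eigenvector is (-1,1) - i(0,-1) = (-1, 1 + i).
A real fundamental pair from Re and Im of e^((-4+i)t)v: X_1 = e^(-4t)(cos(t)·(-1,1) + sin(t)·(0,-1)), X_2 = e^(-4t)(sin(t)·(-1,1) - cos(t)·(0,-1)).
General solution: c_1X_1 + c_2X_2.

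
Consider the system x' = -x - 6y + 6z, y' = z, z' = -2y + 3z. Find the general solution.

x(t) = K_1e^(-t) + 2K_3e^(2t), y(t) = -K_2e^(t) + K_3e^(2t), z(t) = -K_2e^(t) + 2K_3e^(2t)

Coefficient matrix A = [[-1, -6, 6], [0, 0, 1], [0, -2, 3]].
det(A - λI) = 0 gives eigenvalues λ = -1, 1, 2.
For λ=-1: eigenvector (1,0,0).
For λ=1: eigenvector (0,-1,-1).
For λ=2: eigenvector (2,1,2).
General solution: K_1e^(-t)(1,0,0) + K_2e^(t)(0,-1,-1) + K_3e^(2t)(2,1,2).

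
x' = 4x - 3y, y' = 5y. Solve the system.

x(t) = K_1e^(4t) - 3K_2e^(5t), y(t) = K_2e^(5t)

Coefficient matrix A = [[4, -3], [0, 5]].
Characteristic polynomial det(A - λI) = λ^2 - 9λ + 20 = 0.
Eigenvalues λ = 4, 5.
For λ=4: (A-λI) row 1 is [0, -3], so an eigenvector is (1, 0).
For λ=5: (A-λI) row 1 is [-1, -3], so an eigenvector is (-3, 1).
General solution: K_1e^(4t)(1,0) + K_2e^(5t)(-3,1).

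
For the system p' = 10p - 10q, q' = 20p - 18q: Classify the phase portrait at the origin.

A = [[10,-10],[20,-18]]; det(A-λI) = λ^2 + 8λ + 20.
λ = -4 ± 2i: negative real part.

stable spiral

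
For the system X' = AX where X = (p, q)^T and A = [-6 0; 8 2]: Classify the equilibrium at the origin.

A = [[-6,0],[8,2]]; det(A-λI) = λ^2 + 4λ - 12.
λ = -6, 2: opposite signs.

saddle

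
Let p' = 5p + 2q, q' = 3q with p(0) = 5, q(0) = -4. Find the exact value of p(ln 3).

A = [[5,2],[0,3]]; eigenvalues λ = 5, 3.
Eigenvectors: (1,0) for λ=5, (1,-1) for λ=3.
From the initial condition, c_1 = 1, c_2 = 4.
p(ln 3) = (1)(3^5)(1) + (4)(3^3)(1) = 351.

351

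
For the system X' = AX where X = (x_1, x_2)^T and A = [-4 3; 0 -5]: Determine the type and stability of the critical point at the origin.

stable node

A = [[-4,3],[0,-5]]; det(A-λI) = λ^2 + 9λ + 20.
λ = -4, -5: both negative.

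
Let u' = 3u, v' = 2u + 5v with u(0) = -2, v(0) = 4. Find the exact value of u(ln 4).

A = [[3,0],[2,5]]; eigenvalues λ = 3, 5.
Eigenvectors: (-1,1) for λ=3, (0,1) for λ=5.
From the initial condition, c_1 = 2, c_2 = 2.
u(ln 4) = (2)(4^3)(-1) + (2)(4^5)(0) = -128.

-128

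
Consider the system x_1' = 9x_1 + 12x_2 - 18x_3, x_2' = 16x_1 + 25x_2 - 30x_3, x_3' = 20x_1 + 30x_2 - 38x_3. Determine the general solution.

x_1(t) = 2c_1e^(-3t) - 3c_2e^(t) + 6c_3e^(-2t), x_2(t) = c_1e^(-3t) + 2c_2e^(t) + 2c_3e^(-2t), x_3(t) = 2c_1e^(-3t) + 5c_3e^(-2t)

Coefficient matrix A = [[9, 12, -18], [16, 25, -30], [20, 30, -38]].
det(A - λI) = 0 gives eigenvalues λ = -3, 1, -2.
For λ=-3: eigenvector (2,1,2).
For λ=1: eigenvector (-3,2,0).
For λ=-2: eigenvector (6,2,5).
General solution: c_1e^(-3t)(2,1,2) + c_2e^(t)(-3,2,0) + c_3e^(-2t)(6,2,5).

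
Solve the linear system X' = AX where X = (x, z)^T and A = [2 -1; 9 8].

Coefficient matrix A = [[2, -1], [9, 8]].
Characteristic polynomial det(A - λI) = λ^2 - 10λ + 25 = 0.
Single eigenvalue λ = 5 with algebraic multiplicity 2.
Eigenvector v = (1,-3); generalized eigenvector w with (A-λI)w=v is (-1,2).
General solution: e^(5t)[K_1·v + K_2·(t·v + w)].

x(t) = K_1e^(5t) + K_2te^(5t) - K_2e^(5t), z(t) = -3K_1e^(5t) - 3K_2te^(5t) + 2K_2e^(5t)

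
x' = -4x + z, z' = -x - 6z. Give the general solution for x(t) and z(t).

x(t) = K_1e^(-5t) + K_2te^(-5t), z(t) = -K_1e^(-5t) - K_2te^(-5t) + K_2e^(-5t)

Coefficient matrix A = [[-4, 1], [-1, -6]].
Characteristic polynomial det(A - λI) = λ^2 + 10λ + 25 = 0.
Single eigenvalue λ = -5 with algebraic multiplicity 2.
Eigenvector v = (1,-1); generalized eigenvector w with (A-λI)w=v is (0,1).
General solution: e^(-5t)[K_1·v + K_2·(t·v + w)].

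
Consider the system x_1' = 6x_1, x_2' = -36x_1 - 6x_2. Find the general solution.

x_1(t) = K_1e^(6t), x_2(t) = -3K_1e^(6t) - K_2e^(-6t)

Coefficient matrix A = [[6, 0], [-36, -6]].
Characteristic polynomial det(A - λI) = λ^2 - 36 = 0.
Eigenvalues λ = 6, -6.
For λ=6: (A-λI) row 2 is [-36, -12], so an eigenvector is (1, -3).
For λ=-6: (A-λI) row 1 is [12, 0], so an eigenvector is (0, -1).
General solution: K_1e^(6t)(1,-3) + K_2e^(-6t)(0,-1).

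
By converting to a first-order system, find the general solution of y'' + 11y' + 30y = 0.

y(t) = c_1e^(-6t) + c_2e^(-5t)

Let x_1 = y, x_2 = y'. Then x_1' = x_2 and x_2' = -30x_1 - 11x_2.
A = [[0,1],[-30,-11]]; det(A-λI) = λ^2 + 11λ + 30.
Eigenvalues λ = -6, -5 with eigenvectors (1,-6), (1,-5).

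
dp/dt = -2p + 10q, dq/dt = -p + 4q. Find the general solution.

Coefficient matrix A = [[-2, 10], [-1, 4]].
Characteristic polynomial det(A - λI) = λ^2 - 2λ + 2 = 0.
Eigenvalues λ = 1 ± i (complex conjugate pair).
For λ=1+i: an eigenvector is (1,0) - i(-3,-1) = (1 + 3i, 0 + i).
A real fundamental pair from Re and Im of e^((1+i)t)v: X_1 = e^(t)(cos(t)·(1,0) + sin(t)·(-3,-1)), X_2 = e^(t)(sin(t)·(1,0) - cos(t)·(-3,-1)).
General solution: c_1X_1 + c_2X_2.

p(t) = -3c_1e^(t)sin(t) + c_1e^(t)cos(t) + c_2e^(t)sin(t) + 3c_2e^(t)cos(t), q(t) = -c_1e^(t)sin(t) + c_2e^(t)cos(t)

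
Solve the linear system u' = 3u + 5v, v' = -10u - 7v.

Coefficient matrix A = [[3, 5], [-10, -7]].
Characteristic polynomial det(A - λI) = λ^2 + 4λ + 29 = 0.
Eigenvalues λ = -2 ± 5i (complex conjugate pair).
For λ=-2+5i: an eigenvector is (1,-1) - i(0,-1) = (1, -1 + i).
A real fundamental pair from Re and Im of e^((-2+5i)t)v: X_1 = e^(-2t)(cos(5t)·(1,-1) + sin(5t)·(0,-1)), X_2 = e^(-2t)(sin(5t)·(1,-1) - cos(5t)·(0,-1)).
General solution: K_1X_1 + K_2X_2.

u(t) = K_1e^(-2t)cos(5t) + K_2e^(-2t)sin(5t), v(t) = -K_1e^(-2t)sin(5t) - K_1e^(-2t)cos(5t) - K_2e^(-2t)sin(5t) + K_2e^(-2t)cos(5t)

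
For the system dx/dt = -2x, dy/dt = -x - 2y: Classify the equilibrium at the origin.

stable improper node

A = [[-2,0],[-1,-2]]; det(A-λI) = λ^2 + 4λ + 4.
repeated λ = -2 with a single eigenvector.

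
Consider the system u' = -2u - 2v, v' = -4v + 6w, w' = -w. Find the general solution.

Coefficient matrix A = [[-2, -2, 0], [0, -4, 6], [0, 0, -1]].
det(A - λI) = 0 gives eigenvalues λ = -2, -4, -1.
For λ=-2: eigenvector (1,0,0).
For λ=-4: eigenvector (1,1,0).
For λ=-1: eigenvector (-4,2,1).
General solution: c_1e^(-2t)(1,0,0) + c_2e^(-4t)(1,1,0) + c_3e^(-t)(-4,2,1).

u(t) = c_1e^(-2t) + c_2e^(-4t) - 4c_3e^(-t), v(t) = c_2e^(-4t) + 2c_3e^(-t), w(t) = c_3e^(-t)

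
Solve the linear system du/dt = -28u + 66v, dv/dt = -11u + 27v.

Coefficient matrix A = [[-28, 66], [-11, 27]].
Characteristic polynomial det(A - λI) = λ^2 + λ - 30 = 0.
Eigenvalues λ = 5, -6.
For λ=5: (A-λI) row 1 is [-33, 66], so an eigenvector is (-2, -1).
For λ=-6: (A-λI) row 1 is [-22, 66], so an eigenvector is (-3, -1).
General solution: C_1e^(5t)(-2,-1) + C_2e^(-6t)(-3,-1).

u(t) = -2C_1e^(5t) - 3C_2e^(-6t), v(t) = -C_1e^(5t) - C_2e^(-6t)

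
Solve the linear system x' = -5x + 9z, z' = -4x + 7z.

x(t) = -3C_1e^(t) - 3C_2te^(t) - C_2e^(t), z(t) = -2C_1e^(t) - 2C_2te^(t) - C_2e^(t)

Coefficient matrix A = [[-5, 9], [-4, 7]].
Characteristic polynomial det(A - λI) = λ^2 - 2λ + 1 = 0.
Single eigenvalue λ = 1 with algebraic multiplicity 2.
Eigenvector v = (-3,-2); generalized eigenvector w with (A-λI)w=v is (-1,-1).
General solution: e^(t)[C_1·v + C_2·(t·v + w)].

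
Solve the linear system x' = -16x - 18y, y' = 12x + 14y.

Coefficient matrix A = [[-16, -18], [12, 14]].
Characteristic polynomial det(A - λI) = λ^2 + 2λ - 8 = 0.
Eigenvalues λ = -4, 2.
For λ=-4: (A-λI) row 1 is [-12, -18], so an eigenvector is (3, -2).
For λ=2: (A-λI) row 1 is [-18, -18], so an eigenvector is (-1, 1).
General solution: C_1e^(-4t)(3,-2) + C_2e^(2t)(-1,1).

x(t) = 3C_1e^(-4t) - C_2e^(2t), y(t) = -2C_1e^(-4t) + C_2e^(2t)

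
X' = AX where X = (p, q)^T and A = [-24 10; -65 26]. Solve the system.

p(t) = C_1e^(t)sin(5t) - C_1e^(t)cos(5t) - C_2e^(t)sin(5t) - C_2e^(t)cos(5t), q(t) = 3C_1e^(t)sin(5t) - 2C_1e^(t)cos(5t) - 2C_2e^(t)sin(5t) - 3C_2e^(t)cos(5t)

Coefficient matrix A = [[-24, 10], [-65, 26]].
Characteristic polynomial det(A - λI) = λ^2 - 2λ + 26 = 0.
Eigenvalues λ = 1 ± 5i (complex conjugate pair).
For λ=1+5i: an eigenvector is (-1,-2) - i(1,3) = (-1 - i, -2 - 3i).
A real fundamental pair from Re and Im of e^((1+5i)t)v: X_1 = e^(t)(cos(5t)·(-1,-2) + sin(5t)·(1,3)), X_2 = e^(t)(sin(5t)·(-1,-2) - cos(5t)·(1,3)).
General solution: C_1X_1 + C_2X_2.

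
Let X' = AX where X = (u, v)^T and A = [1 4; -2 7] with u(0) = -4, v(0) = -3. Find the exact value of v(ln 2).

-72

A = [[1,4],[-2,7]]; eigenvalues λ = 3, 5.
Eigenvectors: (2,1) for λ=3, (1,1) for λ=5.
From the initial condition, c_1 = -1, c_2 = -2.
v(ln 2) = (-1)(2^3)(1) + (-2)(2^5)(1) = -72.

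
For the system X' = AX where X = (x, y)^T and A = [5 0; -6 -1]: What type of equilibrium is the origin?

saddle

A = [[5,0],[-6,-1]]; det(A-λI) = λ^2 - 4λ - 5.
λ = 5, -1: opposite signs.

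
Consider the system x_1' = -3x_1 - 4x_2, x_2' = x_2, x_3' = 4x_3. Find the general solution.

Coefficient matrix A = [[-3, -4, 0], [0, 1, 0], [0, 0, 4]].
det(A - λI) = 0 gives eigenvalues λ = -3, 1, 4.
For λ=-3: eigenvector (1,0,0).
For λ=1: eigenvector (-1,1,0).
For λ=4: eigenvector (0,0,1).
General solution: K_1e^(-3t)(1,0,0) + K_2e^(t)(-1,1,0) + K_3e^(4t)(0,0,1).

x_1(t) = K_1e^(-3t) - K_2e^(t), x_2(t) = K_2e^(t), x_3(t) = K_3e^(4t)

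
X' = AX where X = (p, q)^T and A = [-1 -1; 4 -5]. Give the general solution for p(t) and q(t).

Coefficient matrix A = [[-1, -1], [4, -5]].
Characteristic polynomial det(A - λI) = λ^2 + 6λ + 9 = 0.
Single eigenvalue λ = -3 with algebraic multiplicity 2.
Eigenvector v = (-1,-2); generalized eigenvector w with (A-λI)w=v is (-2,-3).
General solution: e^(-3t)[c_1·v + c_2·(t·v + w)].

p(t) = -c_1e^(-3t) - c_2te^(-3t) - 2c_2e^(-3t), q(t) = -2c_1e^(-3t) - 2c_2te^(-3t) - 3c_2e^(-3t)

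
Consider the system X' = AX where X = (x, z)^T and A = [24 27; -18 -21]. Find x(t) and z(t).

Coefficient matrix A = [[24, 27], [-18, -21]].
Characteristic polynomial det(A - λI) = λ^2 - 3λ - 18 = 0.
Eigenvalues λ = -3, 6.
For λ=-3: (A-λI) row 1 is [27, 27], so an eigenvector is (-1, 1).
For λ=6: (A-λI) row 1 is [18, 27], so an eigenvector is (3, -2).
General solution: c_1e^(-3t)(-1,1) + c_2e^(6t)(3,-2).

x(t) = -c_1e^(-3t) + 3c_2e^(6t), z(t) = c_1e^(-3t) - 2c_2e^(6t)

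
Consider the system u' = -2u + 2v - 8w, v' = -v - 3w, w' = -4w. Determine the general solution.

u(t) = c_1e^(-2t) + 3c_2e^(-4t) - 2c_3e^(-t), v(t) = c_2e^(-4t) - c_3e^(-t), w(t) = c_2e^(-4t)

Coefficient matrix A = [[-2, 2, -8], [0, -1, -3], [0, 0, -4]].
det(A - λI) = 0 gives eigenvalues λ = -2, -4, -1.
For λ=-2: eigenvector (1,0,0).
For λ=-4: eigenvector (3,1,1).
For λ=-1: eigenvector (-2,-1,0).
General solution: c_1e^(-2t)(1,0,0) + c_2e^(-4t)(3,1,1) + c_3e^(-t)(-2,-1,0).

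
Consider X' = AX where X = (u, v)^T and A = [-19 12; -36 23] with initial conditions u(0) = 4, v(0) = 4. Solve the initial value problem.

u(t) = -4e^(5t) + 8e^(-t), v(t) = -8e^(5t) + 12e^(-t)

Coefficient matrix A = [[-19, 12], [-36, 23]].
Characteristic polynomial det(A - λI) = λ^2 - 4λ - 5 = 0.
Eigenvalues λ = 5, -1.
For λ=5: (A-λI) row 1 is [-24, 12], so an eigenvector is (-1, -2).
For λ=-1: (A-λI) row 1 is [-18, 12], so an eigenvector is (2, 3).
General solution: K_1e^(5t)(-1,-2) + K_2e^(-t)(2,3).
Applying u(0)=4, v(0)=4 gives K_1=4, K_2=4.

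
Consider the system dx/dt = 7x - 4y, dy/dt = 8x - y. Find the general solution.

x(t) = -K_1e^(3t)sin(4t) + K_2e^(3t)cos(4t), y(t) = -K_1e^(3t)sin(4t) + K_1e^(3t)cos(4t) + K_2e^(3t)sin(4t) + K_2e^(3t)cos(4t)

Coefficient matrix A = [[7, -4], [8, -1]].
Characteristic polynomial det(A - λI) = λ^2 - 6λ + 25 = 0.
Eigenvalues λ = 3 ± 4i (complex conjugate pair).
For λ=3+4i: an eigenvector is (0,1) - i(-1,-1) = (0 + i, 1 + i).
A real fundamental pair from Re and Im of e^((3+4i)t)v: X_1 = e^(3t)(cos(4t)·(0,1) + sin(4t)·(-1,-1)), X_2 = e^(3t)(sin(4t)·(0,1) - cos(4t)·(-1,-1)).
General solution: K_1X_1 + K_2X_2.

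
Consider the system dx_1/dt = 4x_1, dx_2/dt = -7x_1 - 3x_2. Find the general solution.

Coefficient matrix A = [[4, 0], [-7, -3]].
Characteristic polynomial det(A - λI) = λ^2 - λ - 12 = 0.
Eigenvalues λ = 4, -3.
For λ=4: (A-λI) row 2 is [-7, -7], so an eigenvector is (-1, 1).
For λ=-3: (A-λI) row 1 is [7, 0], so an eigenvector is (0, 1).
General solution: C_1e^(4t)(-1,1) + C_2e^(-3t)(0,1).

x_1(t) = -C_1e^(4t), x_2(t) = C_1e^(4t) + C_2e^(-3t)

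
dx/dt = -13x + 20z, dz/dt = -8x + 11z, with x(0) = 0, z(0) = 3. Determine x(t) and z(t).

Coefficient matrix A = [[-13, 20], [-8, 11]].
Characteristic polynomial det(A - λI) = λ^2 + 2λ + 17 = 0.
Eigenvalues λ = -1 ± 4i (complex conjugate pair).
For λ=-1+4i: an eigenvector is (-2,-1) - i(1,1) = (-2 - i, -1 - i).
A real fundamental pair from Re and Im of e^((-1+4i)t)v: X_1 = e^(-t)(cos(4t)·(-2,-1) + sin(4t)·(1,1)), X_2 = e^(-t)(sin(4t)·(-2,-1) - cos(4t)·(1,1)).
General solution: c_1X_1 + c_2X_2.
Applying x(0)=0, z(0)=3 gives c_1=3, c_2=-6.

x(t) = 15e^(-t)sin(4t), z(t) = 9e^(-t)sin(4t) + 3e^(-t)cos(4t)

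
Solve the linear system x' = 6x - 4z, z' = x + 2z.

Coefficient matrix A = [[6, -4], [1, 2]].
Characteristic polynomial det(A - λI) = λ^2 - 8λ + 16 = 0.
Single eigenvalue λ = 4 with algebraic multiplicity 2.
Eigenvector v = (2,1); generalized eigenvector w with (A-λI)w=v is (-1,-1).
General solution: e^(4t)[c_1·v + c_2·(t·v + w)].

x(t) = 2c_1e^(4t) + 2c_2te^(4t) - c_2e^(4t), z(t) = c_1e^(4t) + c_2te^(4t) - c_2e^(4t)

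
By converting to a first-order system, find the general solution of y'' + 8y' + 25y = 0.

Let x_1 = y, x_2 = y'. Then x_1' = x_2 and x_2' = -25x_1 - 8x_2.
A = [[0,1],[-25,-8]]; det(A-λI) = λ^2 + 8λ + 25.
Eigenvalues λ = -4 ± 3i.

y(t) = K_1e^(-4t)cos(3t) + K_2e^(-4t)sin(3t)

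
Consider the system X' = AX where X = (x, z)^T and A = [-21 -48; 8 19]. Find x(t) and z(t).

x(t) = -3C_1e^(-5t) + 2C_2e^(3t), z(t) = C_1e^(-5t) - C_2e^(3t)

Coefficient matrix A = [[-21, -48], [8, 19]].
Characteristic polynomial det(A - λI) = λ^2 + 2λ - 15 = 0.
Eigenvalues λ = -5, 3.
For λ=-5: (A-λI) row 1 is [-16, -48], so an eigenvector is (-3, 1).
For λ=3: (A-λI) row 1 is [-24, -48], so an eigenvector is (2, -1).
General solution: C_1e^(-5t)(-3,1) + C_2e^(3t)(2,-1).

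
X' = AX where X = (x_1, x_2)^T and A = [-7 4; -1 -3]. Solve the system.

x_1(t) = -2C_1e^(-5t) - 2C_2te^(-5t) - 3C_2e^(-5t), x_2(t) = -C_1e^(-5t) - C_2te^(-5t) - 2C_2e^(-5t)

Coefficient matrix A = [[-7, 4], [-1, -3]].
Characteristic polynomial det(A - λI) = λ^2 + 10λ + 25 = 0.
Single eigenvalue λ = -5 with algebraic multiplicity 2.
Eigenvector v = (-2,-1); generalized eigenvector w with (A-λI)w=v is (-3,-2).
General solution: e^(-5t)[C_1·v + C_2·(t·v + w)].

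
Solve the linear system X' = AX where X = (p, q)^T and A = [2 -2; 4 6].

p(t) = K_1e^(4t)sin(2t) - K_2e^(4t)cos(2t), q(t) = -K_1e^(4t)sin(2t) - K_1e^(4t)cos(2t) - K_2e^(4t)sin(2t) + K_2e^(4t)cos(2t)

Coefficient matrix A = [[2, -2], [4, 6]].
Characteristic polynomial det(A - λI) = λ^2 - 8λ + 20 = 0.
Eigenvalues λ = 4 ± 2i (complex conjugate pair).
For λ=4+2i: an eigenvector is (0,-1) - i(1,-1) = (0 - i, -1 + i).
A real fundamental pair from Re and Im of e^((4+2i)t)v: X_1 = e^(4t)(cos(2t)·(0,-1) + sin(2t)·(1,-1)), X_2 = e^(4t)(sin(2t)·(0,-1) - cos(2t)·(1,-1)).
General solution: K_1X_1 + K_2X_2.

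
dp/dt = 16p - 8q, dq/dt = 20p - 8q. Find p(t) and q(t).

Coefficient matrix A = [[16, -8], [20, -8]].
Characteristic polynomial det(A - λI) = λ^2 - 8λ + 32 = 0.
Eigenvalues λ = 4 ± 4i (complex conjugate pair).
For λ=4+4i: an eigenvector is (1,2) - i(-1,-1) = (1 + i, 2 + i).
A real fundamental pair from Re and Im of e^((4+4i)t)v: X_1 = e^(4t)(cos(4t)·(1,2) + sin(4t)·(-1,-1)), X_2 = e^(4t)(sin(4t)·(1,2) - cos(4t)·(-1,-1)).
General solution: C_1X_1 + C_2X_2.

p(t) = -C_1e^(4t)sin(4t) + C_1e^(4t)cos(4t) + C_2e^(4t)sin(4t) + C_2e^(4t)cos(4t), q(t) = -C_1e^(4t)sin(4t) + 2C_1e^(4t)cos(4t) + 2C_2e^(4t)sin(4t) + C_2e^(4t)cos(4t)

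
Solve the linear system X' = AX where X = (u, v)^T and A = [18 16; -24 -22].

u(t) = -2c_1e^(-6t) - c_2e^(2t), v(t) = 3c_1e^(-6t) + c_2e^(2t)

Coefficient matrix A = [[18, 16], [-24, -22]].
Characteristic polynomial det(A - λI) = λ^2 + 4λ - 12 = 0.
Eigenvalues λ = -6, 2.
For λ=-6: (A-λI) row 1 is [24, 16], so an eigenvector is (-2, 3).
For λ=2: (A-λI) row 1 is [16, 16], so an eigenvector is (-1, 1).
General solution: c_1e^(-6t)(-2,3) + c_2e^(2t)(-1,1).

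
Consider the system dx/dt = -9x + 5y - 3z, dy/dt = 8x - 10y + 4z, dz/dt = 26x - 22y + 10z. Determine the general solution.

Coefficient matrix A = [[-9, 5, -3], [8, -10, 4], [26, -22, 10]].
det(A - λI) = 0 gives eigenvalues λ = -3, -2, -4.
For λ=-3: eigenvector (1,0,-2).
For λ=-2: eigenvector (-1,1,4).
For λ=-4: eigenvector (1,-2,-5).
General solution: c_1e^(-3t)(1,0,-2) + c_2e^(-2t)(-1,1,4) + c_3e^(-4t)(1,-2,-5).

x(t) = c_1e^(-3t) - c_2e^(-2t) + c_3e^(-4t), y(t) = c_2e^(-2t) - 2c_3e^(-4t), z(t) = -2c_1e^(-3t) + 4c_2e^(-2t) - 5c_3e^(-4t)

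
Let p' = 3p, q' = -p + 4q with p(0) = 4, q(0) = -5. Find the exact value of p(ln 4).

A = [[3,0],[-1,4]]; eigenvalues λ = 4, 3.
Eigenvectors: (0,1) for λ=4, (-1,-1) for λ=3.
From the initial condition, c_1 = -9, c_2 = -4.
p(ln 4) = (-9)(4^4)(0) + (-4)(4^3)(-1) = 256.

256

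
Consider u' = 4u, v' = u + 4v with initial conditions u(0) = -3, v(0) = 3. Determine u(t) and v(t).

Coefficient matrix A = [[4, 0], [1, 4]].
Characteristic polynomial det(A - λI) = λ^2 - 8λ + 16 = 0.
Single eigenvalue λ = 4 with algebraic multiplicity 2.
Eigenvector v = (0,-1); generalized eigenvector w with (A-λI)w=v is (-1,1).
General solution: e^(4t)[K_1·v + K_2·(t·v + w)].
Applying u(0)=-3, v(0)=3 gives K_1=0, K_2=3.

u(t) = -3e^(4t), v(t) = -3te^(4t) + 3e^(4t)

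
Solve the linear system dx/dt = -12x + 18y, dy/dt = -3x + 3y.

Coefficient matrix A = [[-12, 18], [-3, 3]].
Characteristic polynomial det(A - λI) = λ^2 + 9λ + 18 = 0.
Eigenvalues λ = -3, -6.
For λ=-3: (A-λI) row 1 is [-9, 18], so an eigenvector is (2, 1).
For λ=-6: (A-λI) row 1 is [-6, 18], so an eigenvector is (-3, -1).
General solution: c_1e^(-3t)(2,1) + c_2e^(-6t)(-3,-1).

x(t) = 2c_1e^(-3t) - 3c_2e^(-6t), y(t) = c_1e^(-3t) - c_2e^(-6t)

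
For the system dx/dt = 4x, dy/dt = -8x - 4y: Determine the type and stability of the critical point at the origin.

A = [[4,0],[-8,-4]]; det(A-λI) = λ^2 - 16.
λ = 4, -4: opposite signs.

saddle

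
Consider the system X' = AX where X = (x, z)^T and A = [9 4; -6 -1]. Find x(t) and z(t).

Coefficient matrix A = [[9, 4], [-6, -1]].
Characteristic polynomial det(A - λI) = λ^2 - 8λ + 15 = 0.
Eigenvalues λ = 3, 5.
For λ=3: (A-λI) row 1 is [6, 4], so an eigenvector is (-2, 3).
For λ=5: (A-λI) row 1 is [4, 4], so an eigenvector is (1, -1).
General solution: C_1e^(3t)(-2,3) + C_2e^(5t)(1,-1).

x(t) = -2C_1e^(3t) + C_2e^(5t), z(t) = 3C_1e^(3t) - C_2e^(5t)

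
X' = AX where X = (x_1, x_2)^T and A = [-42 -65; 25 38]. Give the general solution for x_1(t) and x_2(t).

Coefficient matrix A = [[-42, -65], [25, 38]].
Characteristic polynomial det(A - λI) = λ^2 + 4λ + 29 = 0.
Eigenvalues λ = -2 ± 5i (complex conjugate pair).
For λ=-2+5i: an eigenvector is (-3,2) - i(-2,1) = (-3 + 2i, 2 - i).
A real fundamental pair from Re and Im of e^((-2+5i)t)v: X_1 = e^(-2t)(cos(5t)·(-3,2) + sin(5t)·(-2,1)), X_2 = e^(-2t)(sin(5t)·(-3,2) - cos(5t)·(-2,1)).
General solution: K_1X_1 + K_2X_2.

x_1(t) = -2K_1e^(-2t)sin(5t) - 3K_1e^(-2t)cos(5t) - 3K_2e^(-2t)sin(5t) + 2K_2e^(-2t)cos(5t), x_2(t) = K_1e^(-2t)sin(5t) + 2K_1e^(-2t)cos(5t) + 2K_2e^(-2t)sin(5t) - K_2e^(-2t)cos(5t)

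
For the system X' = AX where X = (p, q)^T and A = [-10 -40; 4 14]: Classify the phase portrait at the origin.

A = [[-10,-40],[4,14]]; det(A-λI) = λ^2 - 4λ + 20.
λ = 2 ± 4i: positive real part.

unstable spiral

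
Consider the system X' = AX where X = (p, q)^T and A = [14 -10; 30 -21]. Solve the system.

Coefficient matrix A = [[14, -10], [30, -21]].
Characteristic polynomial det(A - λI) = λ^2 + 7λ + 6 = 0.
Eigenvalues λ = -1, -6.
For λ=-1: (A-λI) row 1 is [15, -10], so an eigenvector is (-2, -3).
For λ=-6: (A-λI) row 1 is [20, -10], so an eigenvector is (1, 2).
General solution: C_1e^(-t)(-2,-3) + C_2e^(-6t)(1,2).

p(t) = -2C_1e^(-t) + C_2e^(-6t), q(t) = -3C_1e^(-t) + 2C_2e^(-6t)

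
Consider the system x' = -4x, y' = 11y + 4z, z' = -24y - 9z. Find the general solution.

Coefficient matrix A = [[-4, 0, 0], [0, 11, 4], [0, -24, -9]].
det(A - λI) = 0 gives eigenvalues λ = -1, 3, -4.
For λ=-1: eigenvector (0,-1,3).
For λ=3: eigenvector (0,1,-2).
For λ=-4: eigenvector (1,0,0).
General solution: c_1e^(-t)(0,-1,3) + c_2e^(3t)(0,1,-2) + c_3e^(-4t)(1,0,0).

x(t) = c_3e^(-4t), y(t) = -c_1e^(-t) + c_2e^(3t), z(t) = 3c_1e^(-t) - 2c_2e^(3t)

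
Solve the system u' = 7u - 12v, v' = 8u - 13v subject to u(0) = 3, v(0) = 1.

u(t) = 6e^(-t) - 3e^(-5t), v(t) = 4e^(-t) - 3e^(-5t)

Coefficient matrix A = [[7, -12], [8, -13]].
Characteristic polynomial det(A - λI) = λ^2 + 6λ + 5 = 0.
Eigenvalues λ = -1, -5.
For λ=-1: (A-λI) row 1 is [8, -12], so an eigenvector is (-3, -2).
For λ=-5: (A-λI) row 1 is [12, -12], so an eigenvector is (1, 1).
General solution: c_1e^(-t)(-3,-2) + c_2e^(-5t)(1,1).
Applying u(0)=3, v(0)=1 gives c_1=-2, c_2=-3.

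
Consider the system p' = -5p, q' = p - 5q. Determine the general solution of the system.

p(t) = -c_2e^(-5t), q(t) = -c_1e^(-5t) - c_2te^(-5t) + 3c_2e^(-5t)

Coefficient matrix A = [[-5, 0], [1, -5]].
Characteristic polynomial det(A - λI) = λ^2 + 10λ + 25 = 0.
Single eigenvalue λ = -5 with algebraic multiplicity 2.
Eigenvector v = (0,-1); generalized eigenvector w with (A-λI)w=v is (-1,3).
General solution: e^(-5t)[c_1·v + c_2·(t·v + w)].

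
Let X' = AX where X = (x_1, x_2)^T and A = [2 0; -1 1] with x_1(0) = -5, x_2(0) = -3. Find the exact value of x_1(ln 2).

-20

A = [[2,0],[-1,1]]; eigenvalues λ = 1, 2.
Eigenvectors: (0,-1) for λ=1, (-1,1) for λ=2.
From the initial condition, c_1 = 8, c_2 = 5.
x_1(ln 2) = (8)(2^1)(0) + (5)(2^2)(-1) = -20.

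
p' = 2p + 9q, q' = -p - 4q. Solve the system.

p(t) = 3K_1e^(-t) + 3K_2te^(-t) + K_2e^(-t), q(t) = -K_1e^(-t) - K_2te^(-t)

Coefficient matrix A = [[2, 9], [-1, -4]].
Characteristic polynomial det(A - λI) = λ^2 + 2λ + 1 = 0.
Single eigenvalue λ = -1 with algebraic multiplicity 2.
Eigenvector v = (3,-1); generalized eigenvector w with (A-λI)w=v is (1,0).
General solution: e^(-t)[K_1·v + K_2·(t·v + w)].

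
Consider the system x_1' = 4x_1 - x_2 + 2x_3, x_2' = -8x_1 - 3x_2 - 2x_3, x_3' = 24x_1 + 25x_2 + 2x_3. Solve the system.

x_1(t) = C_1e^(-4t) - C_2e^(3t) + 2C_3e^(4t), x_2(t) = C_2e^(3t) - 2C_3e^(4t), x_3(t) = -4C_1e^(-4t) + C_2e^(3t) - C_3e^(4t)

Coefficient matrix A = [[4, -1, 2], [-8, -3, -2], [24, 25, 2]].
det(A - λI) = 0 gives eigenvalues λ = -4, 3, 4.
For λ=-4: eigenvector (1,0,-4).
For λ=3: eigenvector (-1,1,1).
For λ=4: eigenvector (2,-2,-1).
General solution: C_1e^(-4t)(1,0,-4) + C_2e^(3t)(-1,1,1) + C_3e^(4t)(2,-2,-1).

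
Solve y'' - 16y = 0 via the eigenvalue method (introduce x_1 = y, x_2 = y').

y(t) = K_1e^(4t) + K_2e^(-4t)

Let x_1 = y, x_2 = y'. Then x_1' = x_2 and x_2' = 16x_1.
A = [[0,1],[16,0]]; det(A-λI) = λ^2 - 16.
Eigenvalues λ = 4, -4 with eigenvectors (1,4), (1,-4).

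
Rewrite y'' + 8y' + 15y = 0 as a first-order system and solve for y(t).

y(t) = K_1e^(-5t) + K_2e^(-3t)

Let x_1 = y, x_2 = y'. Then x_1' = x_2 and x_2' = -15x_1 - 8x_2.
A = [[0,1],[-15,-8]]; det(A-λI) = λ^2 + 8λ + 15.
Eigenvalues λ = -5, -3 with eigenvectors (1,-5), (1,-3).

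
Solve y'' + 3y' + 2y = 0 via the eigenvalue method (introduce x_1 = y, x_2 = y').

y(t) = c_1e^(-2t) + c_2e^(-t)

Let x_1 = y, x_2 = y'. Then x_1' = x_2 and x_2' = -2x_1 - 3x_2.
A = [[0,1],[-2,-3]]; det(A-λI) = λ^2 + 3λ + 2.
Eigenvalues λ = -2, -1 with eigenvectors (1,-2), (1,-1).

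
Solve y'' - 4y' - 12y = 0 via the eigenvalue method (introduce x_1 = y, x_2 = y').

y(t) = K_1e^(6t) + K_2e^(-2t)

Let x_1 = y, x_2 = y'. Then x_1' = x_2 and x_2' = 12x_1 + 4x_2.
A = [[0,1],[12,4]]; det(A-λI) = λ^2 - 4λ - 12.
Eigenvalues λ = 6, -2 with eigenvectors (1,6), (1,-2).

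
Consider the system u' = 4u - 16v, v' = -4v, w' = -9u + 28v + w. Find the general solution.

u(t) = K_1e^(4t) + 2K_3e^(-4t), v(t) = K_3e^(-4t), w(t) = -3K_1e^(4t) + K_2e^(t) - 2K_3e^(-4t)

Coefficient matrix A = [[4, -16, 0], [0, -4, 0], [-9, 28, 1]].
det(A - λI) = 0 gives eigenvalues λ = 4, 1, -4.
For λ=4: eigenvector (1,0,-3).
For λ=1: eigenvector (0,0,1).
For λ=-4: eigenvector (2,1,-2).
General solution: K_1e^(4t)(1,0,-3) + K_2e^(t)(0,0,1) + K_3e^(-4t)(2,1,-2).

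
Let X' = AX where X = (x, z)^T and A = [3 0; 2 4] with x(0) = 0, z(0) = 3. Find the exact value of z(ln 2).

48

A = [[3,0],[2,4]]; eigenvalues λ = 4, 3.
Eigenvectors: (0,1) for λ=4, (1,-2) for λ=3.
From the initial condition, c_1 = 3, c_2 = 0.
z(ln 2) = (3)(2^4)(1) + (0)(2^3)(-2) = 48.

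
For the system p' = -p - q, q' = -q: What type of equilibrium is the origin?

A = [[-1,-1],[0,-1]]; det(A-λI) = λ^2 + 2λ + 1.
repeated λ = -1 with a single eigenvector.

stable improper node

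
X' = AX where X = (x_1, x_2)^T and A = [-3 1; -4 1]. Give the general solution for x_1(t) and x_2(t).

Coefficient matrix A = [[-3, 1], [-4, 1]].
Characteristic polynomial det(A - λI) = λ^2 + 2λ + 1 = 0.
Single eigenvalue λ = -1 with algebraic multiplicity 2.
Eigenvector v = (1,2); generalized eigenvector w with (A-λI)w=v is (-2,-3).
General solution: e^(-t)[C_1·v + C_2·(t·v + w)].

x_1(t) = C_1e^(-t) + C_2te^(-t) - 2C_2e^(-t), x_2(t) = 2C_1e^(-t) + 2C_2te^(-t) - 3C_2e^(-t)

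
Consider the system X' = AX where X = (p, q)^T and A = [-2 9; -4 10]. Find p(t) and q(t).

Coefficient matrix A = [[-2, 9], [-4, 10]].
Characteristic polynomial det(A - λI) = λ^2 - 8λ + 16 = 0.
Single eigenvalue λ = 4 with algebraic multiplicity 2.
Eigenvector v = (-3,-2); generalized eigenvector w with (A-λI)w=v is (2,1).
General solution: e^(4t)[K_1·v + K_2·(t·v + w)].

p(t) = -3K_1e^(4t) - 3K_2te^(4t) + 2K_2e^(4t), q(t) = -2K_1e^(4t) - 2K_2te^(4t) + K_2e^(4t)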